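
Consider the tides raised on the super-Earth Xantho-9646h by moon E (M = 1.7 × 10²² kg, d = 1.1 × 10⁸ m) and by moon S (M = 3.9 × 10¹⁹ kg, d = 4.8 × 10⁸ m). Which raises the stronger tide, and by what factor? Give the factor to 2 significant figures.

Moon E, by a factor of ≈ 36000

Tidal stretch scales as M/d³; compute that for each body.
Moon E: (1.7 × 10²²) / (1.1 × 10⁸)³ = 1.277 × 10⁻²
Moon S: (3.9 × 10¹⁹) / (4.8 × 10⁸)³ = 3.526 × 10⁻⁷
Ratio (larger/smaller) = 36000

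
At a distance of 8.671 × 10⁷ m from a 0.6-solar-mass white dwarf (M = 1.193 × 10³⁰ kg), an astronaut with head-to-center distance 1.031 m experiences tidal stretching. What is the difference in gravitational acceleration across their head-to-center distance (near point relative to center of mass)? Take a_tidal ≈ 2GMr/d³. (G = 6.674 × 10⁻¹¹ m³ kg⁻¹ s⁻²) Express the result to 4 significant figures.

2.518 × 10⁻⁴ m/s²

The tidal stretch is the gradient of GM/d² times the body's extent r, hence the 1/d³ dependence.
Δg = 2GMr/d³
   = 2 × (6.674 × 10⁻¹¹) × (1.193 × 10³⁰) × (1.031) / (8.671 × 10⁷)³
   = 2.518 × 10⁻⁴ m/s²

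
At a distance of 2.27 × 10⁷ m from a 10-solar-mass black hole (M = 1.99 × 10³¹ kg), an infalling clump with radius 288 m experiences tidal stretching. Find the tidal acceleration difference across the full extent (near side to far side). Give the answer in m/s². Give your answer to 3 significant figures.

The field gradient is 2GM/d³; across the full diameter 2r the difference is 4GMr/d³.
a_tidal = 4GMr/d³
        = 4 × (6.674 × 10⁻¹¹) × (1.99 × 10³¹) × (288) / (2.27 × 10⁷)³
        = 1.31 × 10² m/s²

1.31 × 10² m/s²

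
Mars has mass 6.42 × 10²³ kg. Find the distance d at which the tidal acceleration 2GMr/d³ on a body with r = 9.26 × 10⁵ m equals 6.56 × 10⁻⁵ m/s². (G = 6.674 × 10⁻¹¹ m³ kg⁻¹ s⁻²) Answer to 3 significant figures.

1.07 × 10⁸ m

2GMr/d³ = a_tidal  ⇒  d = (2GMr / a_tidal)^(1/3)
d = (2 × 6.674×10⁻¹¹ × (6.42 × 10²³) × (9.26 × 10⁵) / (6.56 × 10⁻⁵))^(1/3)
  = 1.07 × 10⁸ m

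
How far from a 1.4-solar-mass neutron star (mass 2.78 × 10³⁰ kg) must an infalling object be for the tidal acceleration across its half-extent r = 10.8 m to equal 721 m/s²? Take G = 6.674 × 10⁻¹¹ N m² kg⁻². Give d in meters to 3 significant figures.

2GMr/d³ = a_tidal  ⇒  d = (2GMr / a_tidal)^(1/3)
d = (2 × 6.674×10⁻¹¹ × (2.78 × 10³⁰) × (10.8) / (721))^(1/3)
  = 1.77 × 10⁶ m

1.77 × 10⁶ m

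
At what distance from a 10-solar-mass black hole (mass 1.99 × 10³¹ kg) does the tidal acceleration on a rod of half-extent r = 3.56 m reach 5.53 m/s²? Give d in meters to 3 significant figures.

2GMr/d³ = a_tidal  ⇒  d = (2GMr / a_tidal)^(1/3)
d = (2 × 6.674×10⁻¹¹ × (1.99 × 10³¹) × (3.56) / (5.53))^(1/3)
  = 1.20 × 10⁷ m

1.20 × 10⁷ m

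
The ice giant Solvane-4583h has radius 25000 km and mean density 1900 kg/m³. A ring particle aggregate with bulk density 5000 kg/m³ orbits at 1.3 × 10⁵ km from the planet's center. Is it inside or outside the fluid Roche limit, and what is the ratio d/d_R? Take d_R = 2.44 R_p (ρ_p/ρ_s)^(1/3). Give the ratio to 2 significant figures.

outside; d/d_R ≈ 2.9

d_R = 2.44 × (25000 km) × (1900/5000)^(1/3) = 44180 km
d/d_R = (1.3 × 10⁵) / (44180) = 2.9
Since d/d_R > 1, the body is outside the Roche limit.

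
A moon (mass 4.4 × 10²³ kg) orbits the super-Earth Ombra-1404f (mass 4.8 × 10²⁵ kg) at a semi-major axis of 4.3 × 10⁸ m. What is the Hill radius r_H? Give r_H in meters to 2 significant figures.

r_H ≈ a (m/3M)^(1/3)
    = (4.3 × 10⁸) × (4.4 × 10²³ / (3 × 4.8 × 10²⁵))^(1/3)
    = 6.2 × 10⁷ m

6.2 × 10⁷ m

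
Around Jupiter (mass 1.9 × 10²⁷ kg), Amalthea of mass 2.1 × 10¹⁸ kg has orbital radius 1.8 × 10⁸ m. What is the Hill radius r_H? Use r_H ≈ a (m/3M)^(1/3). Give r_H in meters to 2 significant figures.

1.3 × 10⁵ m

r_H ≈ a (m/3M)^(1/3)
    = (1.8 × 10⁸) × (2.1 × 10¹⁸ / (3 × 1.9 × 10²⁷))^(1/3)
    = 1.3 × 10⁵ m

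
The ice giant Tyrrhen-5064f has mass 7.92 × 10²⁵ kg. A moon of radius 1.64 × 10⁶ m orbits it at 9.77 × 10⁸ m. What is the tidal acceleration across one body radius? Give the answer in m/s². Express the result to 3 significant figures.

Differencing GM/(d−r)² and GM/d² to first order in r/d gives 2GMr/d³.
Δg = 2GMr/d³
   = 2 × (6.674 × 10⁻¹¹) × (7.92 × 10²⁵) × (1.64 × 10⁶) / (9.77 × 10⁸)³
   = 1.86 × 10⁻⁵ m/s²

1.86 × 10⁻⁵ m/s²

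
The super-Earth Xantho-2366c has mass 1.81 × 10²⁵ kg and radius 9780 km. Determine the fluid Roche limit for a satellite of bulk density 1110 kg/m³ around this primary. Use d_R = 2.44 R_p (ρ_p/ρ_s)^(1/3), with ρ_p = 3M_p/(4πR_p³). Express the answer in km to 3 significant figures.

38400 km

ρ_p = 3M_p/(4πR_p³) = 3 × (1.81 × 10²⁵) / (4π × (9.78 × 10⁶ m)³) = 4620 kg/m³
d_R = 2.44 × 9780 km × (4620/1110)^(1/3)
    = 38400 km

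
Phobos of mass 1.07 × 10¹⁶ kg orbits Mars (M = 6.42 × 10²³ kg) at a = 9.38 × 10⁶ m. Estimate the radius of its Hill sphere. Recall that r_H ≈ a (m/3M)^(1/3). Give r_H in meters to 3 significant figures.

r_H ≈ a (m/3M)^(1/3)
    = (9.38 × 10⁶) × (1.07 × 10¹⁶ / (3 × 6.42 × 10²³))^(1/3)
    = 1.66 × 10⁴ m

1.66 × 10⁴ m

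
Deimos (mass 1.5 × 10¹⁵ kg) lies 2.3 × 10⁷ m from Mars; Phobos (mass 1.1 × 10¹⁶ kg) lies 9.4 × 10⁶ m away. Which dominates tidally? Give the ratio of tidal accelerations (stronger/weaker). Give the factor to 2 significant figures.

Tidal stretch scales as M/d³; compute that for each body.
Deimos: (1.5 × 10¹⁵) / (2.3 × 10⁷)³ = 1.233 × 10⁻⁷
Phobos: (1.1 × 10¹⁶) / (9.4 × 10⁶)³ = 1.324 × 10⁻⁵
Ratio (larger/smaller) = 110

Phobos, by a factor of ≈ 110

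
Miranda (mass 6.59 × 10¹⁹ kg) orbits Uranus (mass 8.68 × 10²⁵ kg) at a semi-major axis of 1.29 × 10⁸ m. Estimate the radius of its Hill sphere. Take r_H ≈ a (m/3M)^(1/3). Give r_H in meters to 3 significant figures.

8.16 × 10⁵ m

r_H ≈ a (m/3M)^(1/3)
    = (1.29 × 10⁸) × (6.59 × 10¹⁹ / (3 × 8.68 × 10²⁵))^(1/3)
    = 8.16 × 10⁵ m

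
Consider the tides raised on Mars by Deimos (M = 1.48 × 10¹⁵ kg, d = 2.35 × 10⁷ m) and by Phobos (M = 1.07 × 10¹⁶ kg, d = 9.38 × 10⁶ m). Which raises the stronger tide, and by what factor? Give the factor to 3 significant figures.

Tidal acceleration ∝ M/d³, so compare M/d³ for each.
Deimos: (1.48 × 10¹⁵) / (2.35 × 10⁷)³ = 1.140 × 10⁻⁷
Phobos: (1.07 × 10¹⁶) / (9.38 × 10⁶)³ = 1.297 × 10⁻⁵
Ratio (larger/smaller) = 114

Phobos, by a factor of ≈ 114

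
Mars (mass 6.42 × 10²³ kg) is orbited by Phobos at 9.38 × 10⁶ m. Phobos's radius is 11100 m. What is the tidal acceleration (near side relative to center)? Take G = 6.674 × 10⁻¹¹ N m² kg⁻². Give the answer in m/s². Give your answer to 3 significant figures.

Δa = 2GMr/d³
   = 2 × (6.674 × 10⁻¹¹) × (6.42 × 10²³) × (11100) / (9.38 × 10⁶)³
   = 1.15 × 10⁻³ m/s²

1.15 × 10⁻³ m/s²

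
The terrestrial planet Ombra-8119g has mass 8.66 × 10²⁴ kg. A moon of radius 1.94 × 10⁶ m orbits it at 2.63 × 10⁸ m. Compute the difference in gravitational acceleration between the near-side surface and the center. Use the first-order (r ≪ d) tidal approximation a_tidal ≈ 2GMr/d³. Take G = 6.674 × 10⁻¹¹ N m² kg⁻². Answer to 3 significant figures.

1.23 × 10⁻⁴ m/s²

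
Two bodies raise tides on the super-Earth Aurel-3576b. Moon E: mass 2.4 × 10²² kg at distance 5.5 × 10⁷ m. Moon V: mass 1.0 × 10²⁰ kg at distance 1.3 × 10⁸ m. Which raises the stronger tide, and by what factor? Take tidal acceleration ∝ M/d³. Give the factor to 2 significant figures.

Compare M/d³ for the two perturbers:
Moon E: (2.4 × 10²²) / (5.5 × 10⁷)³ = 1.443 × 10⁻¹
Moon V: (1.0 × 10²⁰) / (1.3 × 10⁸)³ = 4.552 × 10⁻⁵
Ratio (larger/smaller) = 3200

Moon E, by a factor of ≈ 3200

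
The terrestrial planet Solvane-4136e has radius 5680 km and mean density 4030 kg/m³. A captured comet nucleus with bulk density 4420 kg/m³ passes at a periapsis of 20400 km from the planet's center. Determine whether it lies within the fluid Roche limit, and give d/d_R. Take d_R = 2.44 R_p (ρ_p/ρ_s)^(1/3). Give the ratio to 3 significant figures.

outside; d/d_R ≈ 1.52

d_R = 2.44 × (5680 km) × (4030/4420)^(1/3) = 13440 km
d/d_R = (20400) / (13440) = 1.52
Since d/d_R > 1, the body is outside the Roche limit.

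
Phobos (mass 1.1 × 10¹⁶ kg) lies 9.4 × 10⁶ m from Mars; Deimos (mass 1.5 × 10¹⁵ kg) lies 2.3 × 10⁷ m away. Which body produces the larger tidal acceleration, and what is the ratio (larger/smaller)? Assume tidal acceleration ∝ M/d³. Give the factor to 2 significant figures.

Phobos, by a factor of ≈ 110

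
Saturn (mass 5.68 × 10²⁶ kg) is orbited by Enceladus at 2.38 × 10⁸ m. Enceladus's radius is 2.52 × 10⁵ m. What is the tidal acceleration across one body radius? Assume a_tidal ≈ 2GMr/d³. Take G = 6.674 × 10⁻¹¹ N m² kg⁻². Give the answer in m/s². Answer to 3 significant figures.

1.42 × 10⁻³ m/s²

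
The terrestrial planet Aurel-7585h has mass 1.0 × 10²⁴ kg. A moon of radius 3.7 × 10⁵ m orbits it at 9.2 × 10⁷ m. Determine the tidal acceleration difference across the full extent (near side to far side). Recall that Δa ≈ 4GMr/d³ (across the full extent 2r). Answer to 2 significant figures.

Δg = 4GMr/d³
   = 4 × (6.674 × 10⁻¹¹) × (1.0 × 10²⁴) × (3.7 × 10⁵) / (9.2 × 10⁷)³
   = 1.3 × 10⁻⁴ m/s²

1.3 × 10⁻⁴ m/s²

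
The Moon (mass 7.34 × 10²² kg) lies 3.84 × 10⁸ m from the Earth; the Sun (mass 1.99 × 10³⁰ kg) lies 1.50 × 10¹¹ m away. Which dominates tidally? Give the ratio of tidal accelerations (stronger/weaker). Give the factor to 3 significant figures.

The Moon, by a factor of ≈ 2.20

Tidal acceleration ∝ M/d³, so compare M/d³ for each.
The Moon: (7.34 × 10²²) / (3.84 × 10⁸)³ = 1.296 × 10⁻³
The Sun: (1.99 × 10³⁰) / (1.50 × 10¹¹)³ = 5.896 × 10⁻⁴
Ratio (larger/smaller) = 2.20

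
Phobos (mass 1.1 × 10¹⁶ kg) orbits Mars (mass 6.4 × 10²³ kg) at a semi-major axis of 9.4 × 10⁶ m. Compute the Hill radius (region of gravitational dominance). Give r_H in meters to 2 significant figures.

1.7 × 10⁴ m

r_H ≈ a (m/3M)^(1/3)
    = (9.4 × 10⁶) × (1.1 × 10¹⁶ / (3 × 6.4 × 10²³))^(1/3)
    = 1.7 × 10⁴ m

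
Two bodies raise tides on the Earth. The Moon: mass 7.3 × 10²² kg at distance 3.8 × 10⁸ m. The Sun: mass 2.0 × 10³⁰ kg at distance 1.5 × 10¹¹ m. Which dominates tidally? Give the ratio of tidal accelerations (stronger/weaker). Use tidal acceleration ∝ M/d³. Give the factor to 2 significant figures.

The Moon, by a factor of ≈ 2.2

Compare M/d³ for the two perturbers:
The Moon: (7.3 × 10²²) / (3.8 × 10⁸)³ = 1.330 × 10⁻³
The Sun: (2.0 × 10³⁰) / (1.5 × 10¹¹)³ = 5.926 × 10⁻⁴
Ratio (larger/smaller) = 2.2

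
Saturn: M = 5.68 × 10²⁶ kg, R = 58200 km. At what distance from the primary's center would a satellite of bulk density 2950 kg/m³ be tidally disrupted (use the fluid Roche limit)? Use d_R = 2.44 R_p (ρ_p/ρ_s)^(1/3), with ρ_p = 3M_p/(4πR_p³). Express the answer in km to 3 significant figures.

ρ_p = 3M_p/(4πR_p³) = 3 × (5.68 × 10²⁶) / (4π × (5.82 × 10⁷ m)³) = 688 kg/m³
d_R = 2.44 × 58200 km × (688/2950)^(1/3)
    = 87400 km

87400 km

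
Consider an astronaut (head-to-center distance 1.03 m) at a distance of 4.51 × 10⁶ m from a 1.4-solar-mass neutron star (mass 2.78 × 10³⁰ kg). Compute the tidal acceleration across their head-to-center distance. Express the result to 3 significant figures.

Δa = 2GMr/d³
   = 2 × (6.674 × 10⁻¹¹) × (2.78 × 10³⁰) × (1.03) / (4.51 × 10⁶)³
   = 4.17 m/s²

4.17 m/s²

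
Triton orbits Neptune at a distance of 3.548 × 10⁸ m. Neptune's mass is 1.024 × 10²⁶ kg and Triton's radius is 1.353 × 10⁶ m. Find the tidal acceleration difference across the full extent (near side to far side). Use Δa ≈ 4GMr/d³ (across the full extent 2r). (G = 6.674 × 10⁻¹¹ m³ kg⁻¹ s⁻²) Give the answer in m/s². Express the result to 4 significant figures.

8.281 × 10⁻⁴ m/s²

a_tidal = 4GMr/d³
        = 4 × (6.674 × 10⁻¹¹) × (1.024 × 10²⁶) × (1.353 × 10⁶) / (3.548 × 10⁸)³
        = 8.281 × 10⁻⁴ m/s²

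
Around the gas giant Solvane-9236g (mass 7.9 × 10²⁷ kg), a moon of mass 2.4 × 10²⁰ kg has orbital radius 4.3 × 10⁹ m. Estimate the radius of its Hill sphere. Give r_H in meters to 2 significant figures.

9.3 × 10⁶ m

r_H ≈ a (m/3M)^(1/3)
    = (4.3 × 10⁹) × (2.4 × 10²⁰ / (3 × 7.9 × 10²⁷))^(1/3)
    = 9.3 × 10⁶ m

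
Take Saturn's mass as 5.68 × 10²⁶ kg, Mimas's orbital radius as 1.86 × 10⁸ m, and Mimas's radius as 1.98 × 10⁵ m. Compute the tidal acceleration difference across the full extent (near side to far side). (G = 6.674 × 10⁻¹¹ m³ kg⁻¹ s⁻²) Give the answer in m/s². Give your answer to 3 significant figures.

4.67 × 10⁻³ m/s²

Near-to-far spans 2r, so the tidal difference is twice the near-to-center value: 4GMr/d³.
Δa = 4GMr/d³
   = 4 × (6.674 × 10⁻¹¹) × (5.68 × 10²⁶) × (1.98 × 10⁵) / (1.86 × 10⁸)³
   = 4.67 × 10⁻³ m/s²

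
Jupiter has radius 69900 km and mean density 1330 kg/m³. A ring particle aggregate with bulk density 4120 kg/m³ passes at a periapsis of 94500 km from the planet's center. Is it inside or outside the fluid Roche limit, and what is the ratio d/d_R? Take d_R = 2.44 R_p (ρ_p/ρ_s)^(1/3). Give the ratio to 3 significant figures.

inside; d/d_R ≈ 0.808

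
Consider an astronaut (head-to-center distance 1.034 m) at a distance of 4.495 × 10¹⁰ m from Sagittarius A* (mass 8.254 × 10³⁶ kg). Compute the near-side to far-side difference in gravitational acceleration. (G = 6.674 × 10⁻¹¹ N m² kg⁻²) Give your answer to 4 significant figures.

2.509 × 10⁻⁵ m/s²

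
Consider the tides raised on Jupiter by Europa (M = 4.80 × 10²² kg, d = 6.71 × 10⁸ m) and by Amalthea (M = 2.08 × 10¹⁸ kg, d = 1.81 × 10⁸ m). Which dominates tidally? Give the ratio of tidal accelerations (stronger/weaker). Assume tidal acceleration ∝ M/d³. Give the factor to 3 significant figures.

Europa, by a factor of ≈ 453

Compare M/d³ for the two perturbers:
Europa: (4.80 × 10²²) / (6.71 × 10⁸)³ = 1.589 × 10⁻⁴
Amalthea: (2.08 × 10¹⁸) / (1.81 × 10⁸)³ = 3.508 × 10⁻⁷
Ratio (larger/smaller) = 453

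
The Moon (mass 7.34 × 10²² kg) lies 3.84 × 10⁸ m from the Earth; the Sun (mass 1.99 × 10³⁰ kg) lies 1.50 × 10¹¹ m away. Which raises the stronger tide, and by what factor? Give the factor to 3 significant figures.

Tidal acceleration ∝ M/d³, so compare M/d³ for each.
The Moon: (7.34 × 10²²) / (3.84 × 10⁸)³ = 1.296 × 10⁻³
The Sun: (1.99 × 10³⁰) / (1.50 × 10¹¹)³ = 5.896 × 10⁻⁴
Ratio (larger/smaller) = 2.20

The Moon, by a factor of ≈ 2.20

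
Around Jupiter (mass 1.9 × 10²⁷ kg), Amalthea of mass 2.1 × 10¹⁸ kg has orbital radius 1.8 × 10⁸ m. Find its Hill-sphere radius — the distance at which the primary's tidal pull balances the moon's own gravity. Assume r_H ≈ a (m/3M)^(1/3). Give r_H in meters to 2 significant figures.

1.3 × 10⁵ m

r_H ≈ a (m/3M)^(1/3)
    = (1.8 × 10⁸) × (2.1 × 10¹⁸ / (3 × 1.9 × 10²⁷))^(1/3)
    = 1.3 × 10⁵ m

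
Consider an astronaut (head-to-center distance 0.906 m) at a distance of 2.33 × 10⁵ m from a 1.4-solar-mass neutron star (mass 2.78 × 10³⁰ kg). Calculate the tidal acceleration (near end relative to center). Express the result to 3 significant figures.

Δg = 2GMr/d³
   = 2 × (6.674 × 10⁻¹¹) × (2.78 × 10³⁰) × (0.906) / (2.33 × 10⁵)³
   = 2.66 × 10⁴ m/s²

2.66 × 10⁴ m/s²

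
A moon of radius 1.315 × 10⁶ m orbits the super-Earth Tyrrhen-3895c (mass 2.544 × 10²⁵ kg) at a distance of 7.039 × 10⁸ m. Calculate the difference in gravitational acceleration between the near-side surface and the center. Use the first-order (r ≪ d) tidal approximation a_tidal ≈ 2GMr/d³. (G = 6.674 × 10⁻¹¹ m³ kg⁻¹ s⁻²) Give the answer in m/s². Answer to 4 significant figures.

1.280 × 10⁻⁵ m/s²

Δg = 2GMr/d³
   = 2 × (6.674 × 10⁻¹¹) × (2.544 × 10²⁵) × (1.315 × 10⁶) / (7.039 × 10⁸)³
   = 1.280 × 10⁻⁵ m/s²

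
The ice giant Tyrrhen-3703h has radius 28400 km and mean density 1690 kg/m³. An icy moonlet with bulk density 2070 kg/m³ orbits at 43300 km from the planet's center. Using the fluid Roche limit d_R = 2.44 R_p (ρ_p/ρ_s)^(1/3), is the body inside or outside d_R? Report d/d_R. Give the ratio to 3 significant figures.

inside; d/d_R ≈ 0.669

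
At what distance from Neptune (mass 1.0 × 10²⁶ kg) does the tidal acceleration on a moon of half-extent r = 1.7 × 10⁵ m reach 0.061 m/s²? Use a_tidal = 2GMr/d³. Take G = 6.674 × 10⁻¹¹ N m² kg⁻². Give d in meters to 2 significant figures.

3.3 × 10⁷ m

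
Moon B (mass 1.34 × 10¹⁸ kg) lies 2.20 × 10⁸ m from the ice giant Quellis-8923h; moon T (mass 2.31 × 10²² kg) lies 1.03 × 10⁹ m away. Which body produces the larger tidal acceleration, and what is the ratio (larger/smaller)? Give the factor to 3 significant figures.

Tidal acceleration ∝ M/d³, so compare M/d³ for each.
Moon B: (1.34 × 10¹⁸) / (2.20 × 10⁸)³ = 1.258 × 10⁻⁷
Moon T: (2.31 × 10²²) / (1.03 × 10⁹)³ = 2.114 × 10⁻⁵
Ratio (larger/smaller) = 168

Moon T, by a factor of ≈ 168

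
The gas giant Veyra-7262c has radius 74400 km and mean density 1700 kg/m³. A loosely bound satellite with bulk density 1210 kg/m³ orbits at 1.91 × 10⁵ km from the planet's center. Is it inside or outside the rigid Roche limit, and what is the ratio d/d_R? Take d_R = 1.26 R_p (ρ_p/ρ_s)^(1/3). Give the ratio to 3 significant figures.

outside; d/d_R ≈ 1.82

d_R = 1.26 × (74400 km) × (1700/1210)^(1/3) = 1.050 × 10⁵ km
d/d_R = (1.91 × 10⁵) / (1.050 × 10⁵) = 1.82
Since d/d_R > 1, the body is outside the Roche limit.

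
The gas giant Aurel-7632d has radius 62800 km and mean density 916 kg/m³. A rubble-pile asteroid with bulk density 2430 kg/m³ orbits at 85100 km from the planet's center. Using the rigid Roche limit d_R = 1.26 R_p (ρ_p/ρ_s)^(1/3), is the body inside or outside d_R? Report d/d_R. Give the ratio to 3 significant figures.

outside; d/d_R ≈ 1.49

d_R = 1.26 × (62800 km) × (916/2430)^(1/3) = 57160 km
d/d_R = (85100) / (57160) = 1.49
Since d/d_R > 1, the body is outside the Roche limit.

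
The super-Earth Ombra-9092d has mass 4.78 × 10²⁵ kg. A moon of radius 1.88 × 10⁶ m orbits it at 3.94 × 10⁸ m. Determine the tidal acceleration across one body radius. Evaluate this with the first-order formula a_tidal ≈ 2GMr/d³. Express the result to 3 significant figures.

The tidal stretch is the gradient of GM/d² times the body's extent r, hence the 1/d³ dependence.
Δg = 2GMr/d³
   = 2 × (6.674 × 10⁻¹¹) × (4.78 × 10²⁵) × (1.88 × 10⁶) / (3.94 × 10⁸)³
   = 1.96 × 10⁻⁴ m/s²

1.96 × 10⁻⁴ m/s²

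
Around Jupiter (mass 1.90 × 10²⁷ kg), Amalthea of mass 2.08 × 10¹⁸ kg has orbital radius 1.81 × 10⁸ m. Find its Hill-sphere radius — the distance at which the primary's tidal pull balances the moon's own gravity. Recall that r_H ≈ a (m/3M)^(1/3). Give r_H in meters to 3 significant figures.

1.29 × 10⁵ m

r_H ≈ a (m/3M)^(1/3)
    = (1.81 × 10⁸) × (2.08 × 10¹⁸ / (3 × 1.90 × 10²⁷))^(1/3)
    = 1.29 × 10⁵ m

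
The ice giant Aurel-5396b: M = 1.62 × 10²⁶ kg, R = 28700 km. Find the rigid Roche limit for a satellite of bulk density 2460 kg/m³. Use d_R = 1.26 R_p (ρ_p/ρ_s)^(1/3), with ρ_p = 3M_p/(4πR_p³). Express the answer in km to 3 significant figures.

31600 km

ρ_p = 3M_p/(4πR_p³) = 3 × (1.62 × 10²⁶) / (4π × (2.87 × 10⁷ m)³) = 1640 kg/m³
d_R = 1.26 × 28700 km × (1640/2460)^(1/3)
    = 31600 km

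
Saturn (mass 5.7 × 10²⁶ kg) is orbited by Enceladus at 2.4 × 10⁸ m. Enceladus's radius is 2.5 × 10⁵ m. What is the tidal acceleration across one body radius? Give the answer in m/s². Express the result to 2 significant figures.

Differencing GM/(d−r)² and GM/d² to first order in r/d gives 2GMr/d³.
Δg = 2GMr/d³
   = 2 × (6.674 × 10⁻¹¹) × (5.7 × 10²⁶) × (2.5 × 10⁵) / (2.4 × 10⁸)³
   = 1.4 × 10⁻³ m/s²

1.4 × 10⁻³ m/s²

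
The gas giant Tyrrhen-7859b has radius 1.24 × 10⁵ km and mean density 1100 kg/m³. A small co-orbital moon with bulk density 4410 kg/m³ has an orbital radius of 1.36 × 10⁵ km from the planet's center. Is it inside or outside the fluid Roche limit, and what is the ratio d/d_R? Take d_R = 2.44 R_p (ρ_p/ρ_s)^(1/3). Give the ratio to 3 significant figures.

inside; d/d_R ≈ 0.714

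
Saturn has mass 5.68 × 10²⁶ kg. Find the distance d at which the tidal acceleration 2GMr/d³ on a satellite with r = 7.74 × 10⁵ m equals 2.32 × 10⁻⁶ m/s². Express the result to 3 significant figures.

2.94 × 10⁹ m

2GMr/d³ = a_tidal  ⇒  d = (2GMr / a_tidal)^(1/3)
d = (2 × 6.674×10⁻¹¹ × (5.68 × 10²⁶) × (7.74 × 10⁵) / (2.32 × 10⁻⁶))^(1/3)
  = 2.94 × 10⁹ m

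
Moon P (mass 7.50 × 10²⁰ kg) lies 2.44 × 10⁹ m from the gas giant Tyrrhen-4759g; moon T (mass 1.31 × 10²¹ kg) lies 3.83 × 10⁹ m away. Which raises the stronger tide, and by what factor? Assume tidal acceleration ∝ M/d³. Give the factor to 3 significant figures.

Moon P, by a factor of ≈ 2.21

Compare M/d³ for the two perturbers:
Moon P: (7.50 × 10²⁰) / (2.44 × 10⁹)³ = 5.163 × 10⁻⁸
Moon T: (1.31 × 10²¹) / (3.83 × 10⁹)³ = 2.332 × 10⁻⁸
Ratio (larger/smaller) = 2.21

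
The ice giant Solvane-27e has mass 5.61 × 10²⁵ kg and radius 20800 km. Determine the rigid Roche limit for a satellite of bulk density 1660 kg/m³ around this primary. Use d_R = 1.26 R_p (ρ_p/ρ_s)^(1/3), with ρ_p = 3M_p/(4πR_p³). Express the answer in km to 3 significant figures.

25300 km

ρ_p = 3M_p/(4πR_p³) = 3 × (5.61 × 10²⁵) / (4π × (2.08 × 10⁷ m)³) = 1490 kg/m³
d_R = 1.26 × 20800 km × (1490/1660)^(1/3)
    = 25300 km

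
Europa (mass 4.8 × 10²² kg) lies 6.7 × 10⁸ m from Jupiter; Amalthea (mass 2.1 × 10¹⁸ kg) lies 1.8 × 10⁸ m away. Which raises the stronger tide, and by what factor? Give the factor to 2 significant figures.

Tidal stretch scales as M/d³; compute that for each body.
Europa: (4.8 × 10²²) / (6.7 × 10⁸)³ = 1.596 × 10⁻⁴
Amalthea: (2.1 × 10¹⁸) / (1.8 × 10⁸)³ = 3.601 × 10⁻⁷
Ratio (larger/smaller) = 440

Europa, by a factor of ≈ 440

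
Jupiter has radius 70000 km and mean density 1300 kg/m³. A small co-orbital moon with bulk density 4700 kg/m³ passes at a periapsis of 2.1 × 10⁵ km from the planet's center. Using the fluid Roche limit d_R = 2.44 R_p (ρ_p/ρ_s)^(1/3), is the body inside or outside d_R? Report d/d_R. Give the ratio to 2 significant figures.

d_R = 2.44 × (70000 km) × (1300/4700)^(1/3) = 1.113 × 10⁵ km
d/d_R = (2.1 × 10⁵) / (1.113 × 10⁵) = 1.9
Since d/d_R > 1, the body is outside the Roche limit.

outside; d/d_R ≈ 1.9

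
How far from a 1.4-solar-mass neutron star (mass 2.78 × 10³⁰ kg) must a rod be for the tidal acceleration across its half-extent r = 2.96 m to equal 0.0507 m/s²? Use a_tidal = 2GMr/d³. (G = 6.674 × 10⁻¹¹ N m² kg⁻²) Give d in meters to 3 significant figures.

2.79 × 10⁷ m

2GMr/d³ = a_tidal  ⇒  d = (2GMr / a_tidal)^(1/3)
d = (2 × 6.674×10⁻¹¹ × (2.78 × 10³⁰) × (2.96) / (0.0507))^(1/3)
  = 2.79 × 10⁷ m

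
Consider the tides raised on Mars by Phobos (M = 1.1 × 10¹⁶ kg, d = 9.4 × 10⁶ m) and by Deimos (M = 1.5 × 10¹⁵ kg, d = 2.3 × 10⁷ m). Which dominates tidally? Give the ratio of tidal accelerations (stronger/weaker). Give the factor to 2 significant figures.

Tidal acceleration ∝ M/d³, so compare M/d³ for each.
Phobos: (1.1 × 10¹⁶) / (9.4 × 10⁶)³ = 1.324 × 10⁻⁵
Deimos: (1.5 × 10¹⁵) / (2.3 × 10⁷)³ = 1.233 × 10⁻⁷
Ratio (larger/smaller) = 110

Phobos, by a factor of ≈ 110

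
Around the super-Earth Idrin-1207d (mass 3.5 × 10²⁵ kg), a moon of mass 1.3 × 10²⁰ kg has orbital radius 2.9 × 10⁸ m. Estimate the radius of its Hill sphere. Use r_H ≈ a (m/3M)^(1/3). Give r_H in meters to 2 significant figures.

r_H ≈ a (m/3M)^(1/3)
    = (2.9 × 10⁸) × (1.3 × 10²⁰ / (3 × 3.5 × 10²⁵))^(1/3)
    = 3.1 × 10⁶ m

3.1 × 10⁶ m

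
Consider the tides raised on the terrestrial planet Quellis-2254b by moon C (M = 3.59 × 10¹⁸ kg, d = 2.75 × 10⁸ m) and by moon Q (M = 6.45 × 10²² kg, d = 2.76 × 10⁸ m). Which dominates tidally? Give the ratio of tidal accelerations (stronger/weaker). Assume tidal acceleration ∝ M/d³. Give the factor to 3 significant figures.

Moon Q, by a factor of ≈ 17800

Tidal acceleration ∝ M/d³, so compare M/d³ for each.
Moon C: (3.59 × 10¹⁸) / (2.75 × 10⁸)³ = 1.726 × 10⁻⁷
Moon Q: (6.45 × 10²²) / (2.76 × 10⁸)³ = 3.068 × 10⁻³
Ratio (larger/smaller) = 17800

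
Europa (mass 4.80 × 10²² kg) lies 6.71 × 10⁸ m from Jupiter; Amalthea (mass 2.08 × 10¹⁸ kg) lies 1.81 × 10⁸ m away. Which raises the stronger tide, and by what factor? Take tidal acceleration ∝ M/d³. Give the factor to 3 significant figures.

Europa, by a factor of ≈ 453

Tidal stretch scales as M/d³; compute that for each body.
Europa: (4.80 × 10²²) / (6.71 × 10⁸)³ = 1.589 × 10⁻⁴
Amalthea: (2.08 × 10¹⁸) / (1.81 × 10⁸)³ = 3.508 × 10⁻⁷
Ratio (larger/smaller) = 453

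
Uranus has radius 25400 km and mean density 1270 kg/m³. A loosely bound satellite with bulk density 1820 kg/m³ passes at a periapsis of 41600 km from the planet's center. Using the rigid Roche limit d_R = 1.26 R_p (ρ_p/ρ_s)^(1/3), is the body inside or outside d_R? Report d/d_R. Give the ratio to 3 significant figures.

outside; d/d_R ≈ 1.47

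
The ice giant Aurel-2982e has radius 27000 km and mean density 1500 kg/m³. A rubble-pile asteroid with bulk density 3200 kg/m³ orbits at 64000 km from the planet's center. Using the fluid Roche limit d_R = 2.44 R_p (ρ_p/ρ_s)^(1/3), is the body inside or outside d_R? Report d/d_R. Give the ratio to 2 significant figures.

d_R = 2.44 × (27000 km) × (1500/3200)^(1/3) = 51180 km
d/d_R = (64000) / (51180) = 1.3
Since d/d_R > 1, the body is outside the Roche limit.

outside; d/d_R ≈ 1.3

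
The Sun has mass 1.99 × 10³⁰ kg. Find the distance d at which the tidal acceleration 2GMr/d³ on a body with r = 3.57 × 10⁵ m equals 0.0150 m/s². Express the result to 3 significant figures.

1.85 × 10⁹ m

2GMr/d³ = a_tidal  ⇒  d = (2GMr / a_tidal)^(1/3)
d = (2 × 6.674×10⁻¹¹ × (1.99 × 10³⁰) × (3.57 × 10⁵) / (0.0150))^(1/3)
  = 1.85 × 10⁹ m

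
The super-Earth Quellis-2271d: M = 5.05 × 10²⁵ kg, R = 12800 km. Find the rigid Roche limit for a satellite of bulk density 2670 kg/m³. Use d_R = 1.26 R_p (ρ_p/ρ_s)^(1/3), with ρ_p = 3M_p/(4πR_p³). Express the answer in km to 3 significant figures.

20800 km

ρ_p = 3M_p/(4πR_p³) = 3 × (5.05 × 10²⁵) / (4π × (1.28 × 10⁷ m)³) = 5750 kg/m³
d_R = 1.26 × 12800 km × (5750/2670)^(1/3)
    = 20800 km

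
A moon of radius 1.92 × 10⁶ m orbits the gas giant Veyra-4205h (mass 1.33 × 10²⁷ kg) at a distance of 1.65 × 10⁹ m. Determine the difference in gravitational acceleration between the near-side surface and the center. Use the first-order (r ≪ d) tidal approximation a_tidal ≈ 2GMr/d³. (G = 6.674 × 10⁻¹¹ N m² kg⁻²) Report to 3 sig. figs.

7.59 × 10⁻⁵ m/s²

Δa = 2GMr/d³
   = 2 × (6.674 × 10⁻¹¹) × (1.33 × 10²⁷) × (1.92 × 10⁶) / (1.65 × 10⁹)³
   = 7.59 × 10⁻⁵ m/s²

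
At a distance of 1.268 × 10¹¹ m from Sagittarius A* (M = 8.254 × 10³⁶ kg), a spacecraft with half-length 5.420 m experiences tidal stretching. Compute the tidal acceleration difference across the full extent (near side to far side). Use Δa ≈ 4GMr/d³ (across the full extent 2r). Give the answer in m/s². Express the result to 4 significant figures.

Near-to-far spans 2r, so the tidal difference is twice the near-to-center value: 4GMr/d³.
Δa = 4GMr/d³
   = 4 × (6.674 × 10⁻¹¹) × (8.254 × 10³⁶) × (5.420) / (1.268 × 10¹¹)³
   = 5.858 × 10⁻⁶ m/s²

5.858 × 10⁻⁶ m/s²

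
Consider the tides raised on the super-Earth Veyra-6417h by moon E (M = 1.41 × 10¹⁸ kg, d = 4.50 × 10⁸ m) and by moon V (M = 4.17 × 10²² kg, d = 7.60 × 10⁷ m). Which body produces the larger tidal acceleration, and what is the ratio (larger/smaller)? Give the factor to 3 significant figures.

Moon V, by a factor of ≈ 6.14 × 10⁶

The tide-raising term goes as M/d³ (the gradient of a 1/d² field).
Moon E: (1.41 × 10¹⁸) / (4.50 × 10⁸)³ = 1.547 × 10⁻⁸
Moon V: (4.17 × 10²²) / (7.60 × 10⁷)³ = 9.499 × 10⁻²
Ratio (larger/smaller) = 6.14 × 10⁶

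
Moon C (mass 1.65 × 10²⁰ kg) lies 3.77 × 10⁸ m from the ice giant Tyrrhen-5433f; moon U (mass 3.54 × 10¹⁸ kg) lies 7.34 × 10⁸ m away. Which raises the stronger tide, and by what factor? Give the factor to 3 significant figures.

Moon C, by a factor of ≈ 344

Tidal acceleration ∝ M/d³, so compare M/d³ for each.
Moon C: (1.65 × 10²⁰) / (3.77 × 10⁸)³ = 3.079 × 10⁻⁶
Moon U: (3.54 × 10¹⁸) / (7.34 × 10⁸)³ = 8.952 × 10⁻⁹
Ratio (larger/smaller) = 344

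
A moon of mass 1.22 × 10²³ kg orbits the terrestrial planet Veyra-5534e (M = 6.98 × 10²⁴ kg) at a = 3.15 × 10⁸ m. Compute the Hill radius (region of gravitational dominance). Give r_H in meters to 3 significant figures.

r_H ≈ a (m/3M)^(1/3)
    = (3.15 × 10⁸) × (1.22 × 10²³ / (3 × 6.98 × 10²⁴))^(1/3)
    = 5.67 × 10⁷ m

5.67 × 10⁷ m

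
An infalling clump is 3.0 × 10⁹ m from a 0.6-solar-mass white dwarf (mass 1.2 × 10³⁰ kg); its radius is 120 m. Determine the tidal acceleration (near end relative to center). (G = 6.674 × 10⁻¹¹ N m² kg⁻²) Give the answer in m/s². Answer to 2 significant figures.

7.1 × 10⁻⁷ m/s²

a_tidal = 2GMr/d³
        = 2 × (6.674 × 10⁻¹¹) × (1.2 × 10³⁰) × (120) / (3.0 × 10⁹)³
        = 7.1 × 10⁻⁷ m/s²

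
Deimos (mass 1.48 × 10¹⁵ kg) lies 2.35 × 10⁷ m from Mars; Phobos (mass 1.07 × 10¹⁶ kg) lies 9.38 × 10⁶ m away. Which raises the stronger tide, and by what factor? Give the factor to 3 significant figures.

Phobos, by a factor of ≈ 114

The tide-raising term goes as M/d³ (the gradient of a 1/d² field).
Deimos: (1.48 × 10¹⁵) / (2.35 × 10⁷)³ = 1.140 × 10⁻⁷
Phobos: (1.07 × 10¹⁶) / (9.38 × 10⁶)³ = 1.297 × 10⁻⁵
Ratio (larger/smaller) = 114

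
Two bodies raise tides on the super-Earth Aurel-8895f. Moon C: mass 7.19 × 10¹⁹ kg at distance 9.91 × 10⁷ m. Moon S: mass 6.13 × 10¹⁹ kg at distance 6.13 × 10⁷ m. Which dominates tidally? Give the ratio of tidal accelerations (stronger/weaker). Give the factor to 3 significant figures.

Moon S, by a factor of ≈ 3.60

Compare M/d³ for the two perturbers:
Moon C: (7.19 × 10¹⁹) / (9.91 × 10⁷)³ = 7.388 × 10⁻⁵
Moon S: (6.13 × 10¹⁹) / (6.13 × 10⁷)³ = 2.661 × 10⁻⁴
Ratio (larger/smaller) = 3.60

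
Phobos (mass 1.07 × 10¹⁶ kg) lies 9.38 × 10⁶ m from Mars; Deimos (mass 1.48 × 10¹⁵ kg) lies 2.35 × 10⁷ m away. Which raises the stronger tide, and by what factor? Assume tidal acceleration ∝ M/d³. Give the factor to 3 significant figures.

Phobos, by a factor of ≈ 114

Compare M/d³ for the two perturbers:
Phobos: (1.07 × 10¹⁶) / (9.38 × 10⁶)³ = 1.297 × 10⁻⁵
Deimos: (1.48 × 10¹⁵) / (2.35 × 10⁷)³ = 1.140 × 10⁻⁷
Ratio (larger/smaller) = 114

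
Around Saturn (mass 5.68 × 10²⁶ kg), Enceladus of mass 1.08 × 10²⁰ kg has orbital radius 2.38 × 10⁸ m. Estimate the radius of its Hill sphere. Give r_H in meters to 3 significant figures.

r_H ≈ a (m/3M)^(1/3)
    = (2.38 × 10⁸) × (1.08 × 10²⁰ / (3 × 5.68 × 10²⁶))^(1/3)
    = 9.49 × 10⁵ m

9.49 × 10⁵ m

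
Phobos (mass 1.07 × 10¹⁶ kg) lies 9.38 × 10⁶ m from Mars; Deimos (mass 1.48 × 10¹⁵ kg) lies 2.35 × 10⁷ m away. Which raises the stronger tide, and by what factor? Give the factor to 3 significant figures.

Phobos, by a factor of ≈ 114

Tidal stretch scales as M/d³; compute that for each body.
Phobos: (1.07 × 10¹⁶) / (9.38 × 10⁶)³ = 1.297 × 10⁻⁵
Deimos: (1.48 × 10¹⁵) / (2.35 × 10⁷)³ = 1.140 × 10⁻⁷
Ratio (larger/smaller) = 114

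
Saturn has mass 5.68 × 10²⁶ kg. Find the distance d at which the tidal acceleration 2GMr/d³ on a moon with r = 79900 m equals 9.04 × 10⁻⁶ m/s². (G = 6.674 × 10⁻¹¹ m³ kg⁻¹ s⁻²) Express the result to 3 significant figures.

8.75 × 10⁸ m

2GMr/d³ = a_tidal  ⇒  d = (2GMr / a_tidal)^(1/3)
d = (2 × 6.674×10⁻¹¹ × (5.68 × 10²⁶) × (79900) / (9.04 × 10⁻⁶))^(1/3)
  = 8.75 × 10⁸ m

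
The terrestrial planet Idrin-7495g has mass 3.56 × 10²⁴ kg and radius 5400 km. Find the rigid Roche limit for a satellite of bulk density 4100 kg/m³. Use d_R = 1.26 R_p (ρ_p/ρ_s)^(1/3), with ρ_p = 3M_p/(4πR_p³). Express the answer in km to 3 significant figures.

7460 km

ρ_p = 3M_p/(4πR_p³) = 3 × (3.56 × 10²⁴) / (4π × (5.40 × 10⁶ m)³) = 5400 kg/m³
d_R = 1.26 × 5400 km × (5400/4100)^(1/3)
    = 7460 km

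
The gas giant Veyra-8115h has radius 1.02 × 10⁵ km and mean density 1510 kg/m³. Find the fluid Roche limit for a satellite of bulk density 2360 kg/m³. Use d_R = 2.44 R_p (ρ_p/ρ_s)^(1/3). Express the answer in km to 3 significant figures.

2.14 × 10⁵ km

d_R = 2.44 × 1.02 × 10⁵ km × (1510/2360)^(1/3)
    = 2.14 × 10⁵ km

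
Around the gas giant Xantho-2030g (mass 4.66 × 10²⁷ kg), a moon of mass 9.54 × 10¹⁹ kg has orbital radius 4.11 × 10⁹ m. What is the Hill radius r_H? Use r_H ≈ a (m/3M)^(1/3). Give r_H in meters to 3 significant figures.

r_H ≈ a (m/3M)^(1/3)
    = (4.11 × 10⁹) × (9.54 × 10¹⁹ / (3 × 4.66 × 10²⁷))^(1/3)
    = 7.80 × 10⁶ m

7.80 × 10⁶ m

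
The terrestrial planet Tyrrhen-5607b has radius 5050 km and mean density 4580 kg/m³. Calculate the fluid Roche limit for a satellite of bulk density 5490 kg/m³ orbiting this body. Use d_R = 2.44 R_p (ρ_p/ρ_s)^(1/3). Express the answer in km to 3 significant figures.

d_R = 2.44 × 5050 km × (4580/5490)^(1/3)
    = 11600 km

11600 km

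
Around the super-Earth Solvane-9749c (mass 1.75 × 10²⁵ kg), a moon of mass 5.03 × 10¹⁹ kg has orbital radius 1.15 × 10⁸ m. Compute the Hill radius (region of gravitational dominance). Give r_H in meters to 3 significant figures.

r_H ≈ a (m/3M)^(1/3)
    = (1.15 × 10⁸) × (5.03 × 10¹⁹ / (3 × 1.75 × 10²⁵))^(1/3)
    = 1.13 × 10⁶ m

1.13 × 10⁶ m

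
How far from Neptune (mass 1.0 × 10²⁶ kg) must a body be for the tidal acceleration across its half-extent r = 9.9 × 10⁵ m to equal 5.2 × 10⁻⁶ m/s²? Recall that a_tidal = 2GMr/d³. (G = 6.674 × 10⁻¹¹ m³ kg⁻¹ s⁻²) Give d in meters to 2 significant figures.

1.4 × 10⁹ m

2GMr/d³ = a_tidal  ⇒  d = (2GMr / a_tidal)^(1/3)
d = (2 × 6.674×10⁻¹¹ × (1.0 × 10²⁶) × (9.9 × 10⁵) / (5.2 × 10⁻⁶))^(1/3)
  = 1.4 × 10⁹ m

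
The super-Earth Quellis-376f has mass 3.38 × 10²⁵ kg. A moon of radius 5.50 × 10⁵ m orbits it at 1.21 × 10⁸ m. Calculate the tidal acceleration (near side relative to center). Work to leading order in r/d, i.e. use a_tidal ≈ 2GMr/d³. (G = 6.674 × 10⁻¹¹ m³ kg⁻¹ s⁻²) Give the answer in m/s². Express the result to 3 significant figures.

1.40 × 10⁻³ m/s²

Δa = 2GMr/d³
   = 2 × (6.674 × 10⁻¹¹) × (3.38 × 10²⁵) × (5.50 × 10⁵) / (1.21 × 10⁸)³
   = 1.40 × 10⁻³ m/s²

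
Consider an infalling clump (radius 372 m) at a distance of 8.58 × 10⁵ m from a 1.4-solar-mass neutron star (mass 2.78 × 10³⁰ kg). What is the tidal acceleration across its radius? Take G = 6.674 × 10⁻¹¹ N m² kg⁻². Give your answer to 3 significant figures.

Differencing GM/(d−r)² and GM/d² to first order in r/d gives 2GMr/d³.
Δg = 2GMr/d³
   = 2 × (6.674 × 10⁻¹¹) × (2.78 × 10³⁰) × (372) / (8.58 × 10⁵)³
   = 2.19 × 10⁵ m/s²

2.19 × 10⁵ m/s²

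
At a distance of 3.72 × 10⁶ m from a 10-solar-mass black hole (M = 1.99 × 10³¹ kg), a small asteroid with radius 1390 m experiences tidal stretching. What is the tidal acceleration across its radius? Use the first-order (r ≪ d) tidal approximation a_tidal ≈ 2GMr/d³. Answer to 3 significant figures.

Δg = 2GMr/d³
   = 2 × (6.674 × 10⁻¹¹) × (1.99 × 10³¹) × (1390) / (3.72 × 10⁶)³
   = 7.17 × 10⁴ m/s²

7.17 × 10⁴ m/s²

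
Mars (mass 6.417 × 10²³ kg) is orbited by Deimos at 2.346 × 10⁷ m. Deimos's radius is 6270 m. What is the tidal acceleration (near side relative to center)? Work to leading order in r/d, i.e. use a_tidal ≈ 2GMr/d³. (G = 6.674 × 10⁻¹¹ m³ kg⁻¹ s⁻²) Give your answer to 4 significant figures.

Δa = 2GMr/d³
   = 2 × (6.674 × 10⁻¹¹) × (6.417 × 10²³) × (6270) / (2.346 × 10⁷)³
   = 4.159 × 10⁻⁵ m/s²

4.159 × 10⁻⁵ m/s²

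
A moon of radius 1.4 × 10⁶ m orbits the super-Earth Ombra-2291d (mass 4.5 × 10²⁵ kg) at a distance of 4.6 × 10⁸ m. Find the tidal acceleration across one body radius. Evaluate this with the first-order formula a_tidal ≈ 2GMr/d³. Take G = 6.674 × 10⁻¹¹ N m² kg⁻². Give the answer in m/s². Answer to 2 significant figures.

8.6 × 10⁻⁵ m/s²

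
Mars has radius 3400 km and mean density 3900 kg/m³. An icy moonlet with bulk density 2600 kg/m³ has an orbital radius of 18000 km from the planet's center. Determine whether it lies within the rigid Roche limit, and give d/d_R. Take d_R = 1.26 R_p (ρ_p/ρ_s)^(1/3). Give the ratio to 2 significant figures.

outside; d/d_R ≈ 3.7

d_R = 1.26 × (3400 km) × (3900/2600)^(1/3) = 4904 km
d/d_R = (18000) / (4904) = 3.7
Since d/d_R > 1, the body is outside the Roche limit.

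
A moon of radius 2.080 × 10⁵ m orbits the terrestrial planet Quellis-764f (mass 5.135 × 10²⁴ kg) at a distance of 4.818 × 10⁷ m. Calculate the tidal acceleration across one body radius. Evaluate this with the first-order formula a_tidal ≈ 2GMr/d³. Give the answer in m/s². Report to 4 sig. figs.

Δg = 2GMr/d³
   = 2 × (6.674 × 10⁻¹¹) × (5.135 × 10²⁴) × (2.080 × 10⁵) / (4.818 × 10⁷)³
   = 1.275 × 10⁻³ m/s²

1.275 × 10⁻³ m/s²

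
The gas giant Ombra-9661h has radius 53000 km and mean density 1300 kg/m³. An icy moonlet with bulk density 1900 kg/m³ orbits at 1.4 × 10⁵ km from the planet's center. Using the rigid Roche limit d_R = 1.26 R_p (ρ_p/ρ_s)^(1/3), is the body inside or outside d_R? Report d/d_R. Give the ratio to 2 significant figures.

outside; d/d_R ≈ 2.4

d_R = 1.26 × (53000 km) × (1300/1900)^(1/3) = 58850 km
d/d_R = (1.4 × 10⁵) / (58850) = 2.4
Since d/d_R > 1, the body is outside the Roche limit.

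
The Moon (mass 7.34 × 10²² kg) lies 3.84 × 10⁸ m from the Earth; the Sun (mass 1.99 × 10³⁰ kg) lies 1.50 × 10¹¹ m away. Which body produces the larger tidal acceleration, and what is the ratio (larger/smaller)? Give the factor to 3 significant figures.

The Moon, by a factor of ≈ 2.20

Tidal stretch scales as M/d³; compute that for each body.
The Moon: (7.34 × 10²²) / (3.84 × 10⁸)³ = 1.296 × 10⁻³
The Sun: (1.99 × 10³⁰) / (1.50 × 10¹¹)³ = 5.896 × 10⁻⁴
Ratio (larger/smaller) = 2.20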